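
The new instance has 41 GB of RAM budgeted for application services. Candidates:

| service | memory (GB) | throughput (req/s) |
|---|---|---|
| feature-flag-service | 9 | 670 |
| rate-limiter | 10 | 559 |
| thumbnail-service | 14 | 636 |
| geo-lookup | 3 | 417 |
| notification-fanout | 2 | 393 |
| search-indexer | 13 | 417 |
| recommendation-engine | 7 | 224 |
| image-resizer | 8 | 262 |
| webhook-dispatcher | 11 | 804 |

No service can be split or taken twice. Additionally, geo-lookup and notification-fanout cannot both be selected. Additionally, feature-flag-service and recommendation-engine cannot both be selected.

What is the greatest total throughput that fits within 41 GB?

Feature-flag-service + rate-limiter + geo-lookup + image-resizer + webhook-dispatcher uses 41 of the 41 GB and totals 2712.
The closest alternative, feature-flag-service + rate-limiter + notification-fanout + image-resizer + webhook-dispatcher, reaches only 2688.

2712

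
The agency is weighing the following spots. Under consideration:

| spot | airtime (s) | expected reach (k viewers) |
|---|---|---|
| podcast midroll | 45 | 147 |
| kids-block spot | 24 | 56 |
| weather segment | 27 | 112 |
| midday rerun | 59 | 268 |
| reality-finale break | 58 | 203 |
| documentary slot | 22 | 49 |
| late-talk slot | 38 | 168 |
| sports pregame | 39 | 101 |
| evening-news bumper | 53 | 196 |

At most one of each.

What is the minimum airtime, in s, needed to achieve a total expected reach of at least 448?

112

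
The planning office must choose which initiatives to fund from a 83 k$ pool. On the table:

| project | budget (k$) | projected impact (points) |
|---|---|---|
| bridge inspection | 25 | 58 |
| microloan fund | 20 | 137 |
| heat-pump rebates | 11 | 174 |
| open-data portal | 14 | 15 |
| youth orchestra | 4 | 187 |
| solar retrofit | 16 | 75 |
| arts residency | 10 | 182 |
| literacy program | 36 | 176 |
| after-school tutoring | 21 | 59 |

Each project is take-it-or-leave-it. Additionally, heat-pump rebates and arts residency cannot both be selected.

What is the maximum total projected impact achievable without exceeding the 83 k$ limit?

682

By projected impact per k$: youth orchestra 46.75, arts residency 18.20, heat-pump rebates 15.82, microloan fund 6.85 lead.
Best packing: microloan fund + youth orchestra + arts residency + literacy program — 70 k$, 682 total.
Every other selection either busts 83 k$ or breaks a pairing rule or fails to beat 682.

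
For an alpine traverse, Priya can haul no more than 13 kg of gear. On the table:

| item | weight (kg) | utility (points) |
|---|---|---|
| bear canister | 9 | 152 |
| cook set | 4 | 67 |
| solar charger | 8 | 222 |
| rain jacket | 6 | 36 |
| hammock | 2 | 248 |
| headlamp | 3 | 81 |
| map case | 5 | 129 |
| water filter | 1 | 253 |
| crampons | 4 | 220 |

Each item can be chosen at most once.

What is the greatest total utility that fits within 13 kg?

850

The ratio heuristic lands on hammock + headlamp + water filter + crampons (802) but leaves 3 kg idle.
The 3 kg tied up in headlamp is better spent on map case — total rises to 850 (12 kg).
Next best is hammock + headlamp + water filter + crampons at 802 (10 kg) — short by 48.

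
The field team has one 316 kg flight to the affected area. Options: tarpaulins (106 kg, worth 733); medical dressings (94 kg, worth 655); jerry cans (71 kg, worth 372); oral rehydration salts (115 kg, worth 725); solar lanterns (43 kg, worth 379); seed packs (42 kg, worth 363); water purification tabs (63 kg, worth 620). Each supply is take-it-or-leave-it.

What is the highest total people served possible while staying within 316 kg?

2389

Medical dressings + jerry cans + solar lanterns + seed packs + water purification tabs uses 313 of the 316 kg and totals 2389.
Runner-up tarpaulins + medical dressings + solar lanterns + water purification tabs tops out at 2387.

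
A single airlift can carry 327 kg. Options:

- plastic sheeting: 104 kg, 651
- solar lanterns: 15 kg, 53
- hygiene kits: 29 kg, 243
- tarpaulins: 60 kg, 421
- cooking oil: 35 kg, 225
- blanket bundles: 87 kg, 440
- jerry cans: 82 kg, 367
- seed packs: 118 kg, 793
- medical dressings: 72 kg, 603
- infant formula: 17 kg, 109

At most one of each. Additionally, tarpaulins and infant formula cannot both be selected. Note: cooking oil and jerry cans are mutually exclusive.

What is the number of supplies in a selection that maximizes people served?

4

Best achievable people served is 2290.
For example plastic sheeting + hygiene kits + seed packs + medical dressings achieves it, using 323 kg.
Any selection reaching 2290 contains exactly 4 supplies.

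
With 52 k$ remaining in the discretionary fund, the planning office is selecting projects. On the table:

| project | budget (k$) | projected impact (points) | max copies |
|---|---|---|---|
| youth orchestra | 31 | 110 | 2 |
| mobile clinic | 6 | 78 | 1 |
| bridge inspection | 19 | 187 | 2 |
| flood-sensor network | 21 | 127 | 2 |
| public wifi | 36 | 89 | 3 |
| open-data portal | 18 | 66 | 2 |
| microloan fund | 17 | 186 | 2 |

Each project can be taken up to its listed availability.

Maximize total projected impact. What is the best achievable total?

A density-first pass picks mobile clinic + 2×microloan fund — 450 at 40 k$.
The 34 k$ tied up in 2×microloan fund is better spent on 2×bridge inspection — total rises to 452 (44 k$).
Nothing else within 52 k$ beats 452.

452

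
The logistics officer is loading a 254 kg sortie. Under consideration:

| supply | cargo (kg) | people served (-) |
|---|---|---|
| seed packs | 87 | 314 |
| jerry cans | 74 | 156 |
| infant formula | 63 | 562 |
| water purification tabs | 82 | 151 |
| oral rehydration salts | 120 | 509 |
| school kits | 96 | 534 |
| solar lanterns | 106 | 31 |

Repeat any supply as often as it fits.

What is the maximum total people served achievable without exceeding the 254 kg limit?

2248

Ranking by ratio (people served/kg): infant formula 8.92, school kits 5.56, oral rehydration salts 4.24.
The ratio ordering already packs tightly: 4×infant formula, 252 kg, 2248.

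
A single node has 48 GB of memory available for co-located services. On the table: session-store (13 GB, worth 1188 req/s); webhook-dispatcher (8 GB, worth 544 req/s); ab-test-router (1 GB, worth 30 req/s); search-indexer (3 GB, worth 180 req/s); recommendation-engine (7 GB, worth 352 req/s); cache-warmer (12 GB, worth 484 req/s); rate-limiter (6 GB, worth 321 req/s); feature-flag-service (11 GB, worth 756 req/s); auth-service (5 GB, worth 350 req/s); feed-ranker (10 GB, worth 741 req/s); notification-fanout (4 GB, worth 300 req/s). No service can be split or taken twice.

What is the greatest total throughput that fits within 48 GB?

3609

By throughput per GB: session-store 91.38, notification-fanout 75.00, feed-ranker 74.10 lead.
The ratio heuristic lands on session-store + ab-test-router + search-indexer + feature-flag-service + auth-service + feed-ranker + notification-fanout (3545) but leaves 1 GB idle.
Replace search-indexer and notification-fanout with webhook-dispatcher: the trade gains 64 net, giving 3609 at 48 GB.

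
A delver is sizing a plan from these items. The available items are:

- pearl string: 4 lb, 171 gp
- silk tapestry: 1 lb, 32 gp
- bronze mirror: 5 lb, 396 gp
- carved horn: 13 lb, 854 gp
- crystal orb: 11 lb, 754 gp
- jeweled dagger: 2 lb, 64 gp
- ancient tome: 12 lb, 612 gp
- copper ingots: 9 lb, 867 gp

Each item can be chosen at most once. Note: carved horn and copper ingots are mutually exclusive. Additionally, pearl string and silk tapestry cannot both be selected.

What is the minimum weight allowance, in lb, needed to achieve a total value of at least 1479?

20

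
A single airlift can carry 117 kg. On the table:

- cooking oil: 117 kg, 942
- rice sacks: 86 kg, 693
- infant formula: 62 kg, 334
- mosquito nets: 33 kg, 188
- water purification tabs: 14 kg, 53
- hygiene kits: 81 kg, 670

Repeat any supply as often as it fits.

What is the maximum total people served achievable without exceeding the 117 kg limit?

Taking the top-ratio supplies first gives mosquito nets + hygiene kits for 858 (114 kg).
Replace mosquito nets and hygiene kits with cooking oil: the trade gains 84 net, giving 942 at 117 kg.
Every other selection either busts 117 kg or fails to beat 942.

942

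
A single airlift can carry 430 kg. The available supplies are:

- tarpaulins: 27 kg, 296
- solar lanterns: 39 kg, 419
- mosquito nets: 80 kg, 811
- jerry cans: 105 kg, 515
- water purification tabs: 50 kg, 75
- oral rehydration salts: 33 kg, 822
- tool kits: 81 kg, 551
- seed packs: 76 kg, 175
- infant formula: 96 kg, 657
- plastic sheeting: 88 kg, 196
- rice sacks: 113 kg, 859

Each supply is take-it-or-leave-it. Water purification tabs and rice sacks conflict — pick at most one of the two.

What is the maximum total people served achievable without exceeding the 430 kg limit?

3996

Taking the top-ratio supplies first gives tarpaulins + solar lanterns + mosquito nets + oral rehydration salts + infant formula + rice sacks for 3864 (388 kg).
The 39 kg tied up in solar lanterns is better spent on tool kits — total rises to 3996 (430 kg).
Next best is tarpaulins + solar lanterns + mosquito nets + oral rehydration salts + infant formula + rice sacks at 3864 (388 kg) — short by 132.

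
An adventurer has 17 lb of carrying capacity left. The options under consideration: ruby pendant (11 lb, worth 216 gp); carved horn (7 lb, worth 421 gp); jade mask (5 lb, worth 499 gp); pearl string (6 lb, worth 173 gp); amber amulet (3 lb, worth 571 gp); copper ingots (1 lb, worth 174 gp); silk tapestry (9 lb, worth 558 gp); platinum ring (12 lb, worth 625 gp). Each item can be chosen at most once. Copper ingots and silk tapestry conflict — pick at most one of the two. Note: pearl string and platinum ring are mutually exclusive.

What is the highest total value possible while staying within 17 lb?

1665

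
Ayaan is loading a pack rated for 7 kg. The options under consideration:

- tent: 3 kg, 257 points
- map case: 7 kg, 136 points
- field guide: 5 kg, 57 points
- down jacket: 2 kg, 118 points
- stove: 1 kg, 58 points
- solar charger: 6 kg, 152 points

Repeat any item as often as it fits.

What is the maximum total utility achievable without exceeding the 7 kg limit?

Taking 2×tent + stove: 7 kg used, 572 in utility.
Every other selection either busts 7 kg or fails to beat 572.

572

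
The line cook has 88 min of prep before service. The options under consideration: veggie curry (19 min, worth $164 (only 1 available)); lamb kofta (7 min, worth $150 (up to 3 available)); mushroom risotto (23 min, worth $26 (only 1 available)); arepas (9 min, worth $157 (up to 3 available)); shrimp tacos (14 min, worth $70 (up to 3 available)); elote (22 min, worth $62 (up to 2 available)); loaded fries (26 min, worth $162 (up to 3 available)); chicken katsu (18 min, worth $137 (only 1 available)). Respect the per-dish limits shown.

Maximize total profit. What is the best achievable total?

1222

Veggie curry + 3×lamb kofta + 3×arepas + chicken katsu uses 85 of the 88 min and totals 1222.
That's the maximum — no swap from here does better than 1222.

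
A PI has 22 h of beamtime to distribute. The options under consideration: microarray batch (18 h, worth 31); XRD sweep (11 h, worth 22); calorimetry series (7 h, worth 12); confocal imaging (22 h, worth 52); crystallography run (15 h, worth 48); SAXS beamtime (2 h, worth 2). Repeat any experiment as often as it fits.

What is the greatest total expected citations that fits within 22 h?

60

Calorimetry series + crystallography run uses 22 of the 22 h and totals 60.
Every other selection either busts 22 h or fails to beat 60.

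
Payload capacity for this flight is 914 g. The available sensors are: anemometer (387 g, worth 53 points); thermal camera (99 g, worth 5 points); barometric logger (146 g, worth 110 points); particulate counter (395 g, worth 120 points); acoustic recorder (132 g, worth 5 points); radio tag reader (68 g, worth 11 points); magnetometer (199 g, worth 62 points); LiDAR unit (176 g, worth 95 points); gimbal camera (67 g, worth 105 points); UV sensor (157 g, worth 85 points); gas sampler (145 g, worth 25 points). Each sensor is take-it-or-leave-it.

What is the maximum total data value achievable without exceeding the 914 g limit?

482

Best packing: barometric logger + magnetometer + LiDAR unit + gimbal camera + UV sensor + gas sampler — 890 g, 482 total.
The spare 24 g is too small for any remaining sensor, and no exchange beats 482.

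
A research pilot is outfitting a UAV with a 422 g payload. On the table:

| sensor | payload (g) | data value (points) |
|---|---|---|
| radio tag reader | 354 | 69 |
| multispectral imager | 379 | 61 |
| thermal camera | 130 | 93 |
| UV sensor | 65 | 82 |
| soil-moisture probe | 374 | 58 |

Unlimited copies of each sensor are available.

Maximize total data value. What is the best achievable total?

Taking 6×UV sensor: 390 g used, 492 in data value.

492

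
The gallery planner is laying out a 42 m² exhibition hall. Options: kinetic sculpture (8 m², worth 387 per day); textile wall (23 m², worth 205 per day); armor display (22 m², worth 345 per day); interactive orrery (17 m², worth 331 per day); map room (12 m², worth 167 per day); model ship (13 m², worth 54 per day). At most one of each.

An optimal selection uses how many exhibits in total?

3

Best achievable expected visitors is 899.
One optimal bundle: kinetic sculpture + armor display + map room (42 m²).
Any selection reaching 899 contains exactly 3 exhibits.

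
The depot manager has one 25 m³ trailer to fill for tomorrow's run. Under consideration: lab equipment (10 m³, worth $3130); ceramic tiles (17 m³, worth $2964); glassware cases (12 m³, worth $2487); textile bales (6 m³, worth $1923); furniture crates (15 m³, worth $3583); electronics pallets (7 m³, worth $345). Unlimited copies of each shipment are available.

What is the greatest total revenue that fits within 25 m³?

7692

Ranking by ratio (revenue/m³): textile bales 320.50, lab equipment 313.00, furniture crates 238.87.
Best packing: 4×textile bales — 24 m³, 7692 total.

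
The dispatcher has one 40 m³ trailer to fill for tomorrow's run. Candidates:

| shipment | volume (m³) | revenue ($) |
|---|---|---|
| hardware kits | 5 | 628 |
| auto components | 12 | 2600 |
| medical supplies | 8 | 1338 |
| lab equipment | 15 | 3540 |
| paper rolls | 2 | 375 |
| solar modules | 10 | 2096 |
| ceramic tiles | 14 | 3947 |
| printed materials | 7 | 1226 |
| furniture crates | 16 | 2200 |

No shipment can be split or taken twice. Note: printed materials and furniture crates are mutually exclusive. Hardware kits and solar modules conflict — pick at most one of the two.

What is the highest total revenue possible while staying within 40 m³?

9583

Ranking by ratio (revenue/m³): ceramic tiles 281.93, lab equipment 236.00, auto components 216.67.
The ratio ordering already packs tightly: lab equipment + solar modules + ceramic tiles, 39 m³, 9583.
The closest alternative, medical supplies + lab equipment + paper rolls + ceramic tiles, reaches only 9200.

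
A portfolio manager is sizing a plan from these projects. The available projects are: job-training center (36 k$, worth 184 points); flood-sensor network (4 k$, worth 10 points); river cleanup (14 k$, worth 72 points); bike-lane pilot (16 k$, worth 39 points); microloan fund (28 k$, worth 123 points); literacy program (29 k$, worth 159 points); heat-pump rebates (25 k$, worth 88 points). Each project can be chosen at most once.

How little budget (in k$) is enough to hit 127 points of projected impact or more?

Look for the lowest-budget combination reaching 127.
literacy program reaches 159 using 29 k$.
Any bundle with less than 29 k$ falls short of 127.

29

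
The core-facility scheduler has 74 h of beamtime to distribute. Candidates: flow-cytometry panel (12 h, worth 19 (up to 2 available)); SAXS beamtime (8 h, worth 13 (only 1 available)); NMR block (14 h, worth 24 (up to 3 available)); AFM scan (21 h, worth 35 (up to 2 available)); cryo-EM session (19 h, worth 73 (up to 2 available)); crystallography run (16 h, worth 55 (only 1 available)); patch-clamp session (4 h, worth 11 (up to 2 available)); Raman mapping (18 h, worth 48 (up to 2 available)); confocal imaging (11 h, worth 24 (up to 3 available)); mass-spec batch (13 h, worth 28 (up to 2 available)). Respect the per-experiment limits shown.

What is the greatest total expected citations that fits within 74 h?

249

A density-first pass picks 2×cryo-EM session + crystallography run + 2×patch-clamp session + confocal imaging — 247 at 73 h.
Replace 2×patch-clamp session and confocal imaging with Raman mapping: the trade gains 2 net, giving 249 at 72 h.
Nothing else within 74 h beats 249.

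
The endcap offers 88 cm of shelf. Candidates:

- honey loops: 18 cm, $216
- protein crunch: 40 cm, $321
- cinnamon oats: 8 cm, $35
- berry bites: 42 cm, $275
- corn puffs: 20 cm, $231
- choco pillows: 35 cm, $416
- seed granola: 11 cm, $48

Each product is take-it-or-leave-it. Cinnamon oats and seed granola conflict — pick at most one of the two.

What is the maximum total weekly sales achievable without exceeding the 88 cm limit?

A density-first pass picks honey loops + cinnamon oats + corn puffs + choco pillows — 898 at 81 cm.
Replace cinnamon oats with seed granola: the trade gains 13 net, giving 911 at 84 cm.
The closest alternative, honey loops + cinnamon oats + corn puffs + choco pillows, reaches only 898.

911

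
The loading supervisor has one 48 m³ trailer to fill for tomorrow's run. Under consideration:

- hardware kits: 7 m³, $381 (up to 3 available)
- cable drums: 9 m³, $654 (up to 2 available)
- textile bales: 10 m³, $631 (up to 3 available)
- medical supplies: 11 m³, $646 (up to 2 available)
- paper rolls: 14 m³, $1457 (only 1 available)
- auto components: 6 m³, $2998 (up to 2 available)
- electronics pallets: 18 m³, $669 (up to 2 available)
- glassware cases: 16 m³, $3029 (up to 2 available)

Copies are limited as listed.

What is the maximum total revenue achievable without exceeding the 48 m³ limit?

12054

Density check — auto components 499.67, glassware cases 189.31, paper rolls 104.07 are the best per m³.
The ratio ordering already packs tightly: 2×auto components + 2×glassware cases, 44 m³, 12054.
That's the maximum — no swap from here does better than 12054.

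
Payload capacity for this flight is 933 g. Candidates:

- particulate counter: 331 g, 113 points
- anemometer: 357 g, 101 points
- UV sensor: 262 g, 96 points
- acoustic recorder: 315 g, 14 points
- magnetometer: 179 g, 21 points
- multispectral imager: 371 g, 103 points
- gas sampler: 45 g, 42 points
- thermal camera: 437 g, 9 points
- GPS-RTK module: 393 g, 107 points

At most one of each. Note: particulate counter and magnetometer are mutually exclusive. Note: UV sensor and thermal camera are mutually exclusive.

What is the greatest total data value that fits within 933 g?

Density check — gas sampler 0.93, UV sensor 0.37, particulate counter 0.34, anemometer 0.28 are the best per g.
Best packing: UV sensor + magnetometer + gas sampler + GPS-RTK module — 879 g, 266 total.
The closest alternative, UV sensor + magnetometer + multispectral imager + gas sampler, reaches only 262.

266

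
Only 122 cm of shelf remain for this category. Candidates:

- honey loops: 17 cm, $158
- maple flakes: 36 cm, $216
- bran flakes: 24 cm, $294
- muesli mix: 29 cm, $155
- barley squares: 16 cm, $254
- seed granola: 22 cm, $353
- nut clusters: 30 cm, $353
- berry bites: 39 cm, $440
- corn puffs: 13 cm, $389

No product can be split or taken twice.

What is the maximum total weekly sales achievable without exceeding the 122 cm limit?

1801

Ranking by ratio (weekly sales/cm): corn puffs 29.92, seed granola 16.05, barley squares 15.88, bran flakes 12.25.
Taking honey loops + bran flakes + barley squares + seed granola + nut clusters + corn puffs: 122 cm used, 1801 in weekly sales.
The closest alternative, barley squares + seed granola + nut clusters + berry bites + corn puffs, reaches only 1789.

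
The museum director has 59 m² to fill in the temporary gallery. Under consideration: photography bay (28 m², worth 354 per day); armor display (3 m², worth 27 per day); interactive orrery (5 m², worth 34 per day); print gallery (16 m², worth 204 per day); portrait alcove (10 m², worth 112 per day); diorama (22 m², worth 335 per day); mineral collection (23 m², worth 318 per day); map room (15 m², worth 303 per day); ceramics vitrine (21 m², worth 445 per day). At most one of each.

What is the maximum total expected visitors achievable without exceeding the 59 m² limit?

1083

By expected visitors per m²: ceramics vitrine 21.19, map room 20.20, diorama 15.23 lead.
Diorama + map room + ceramics vitrine uses 58 of the 59 m² and totals 1083.
Next best is mineral collection + map room + ceramics vitrine at 1066 (59 m²) — short by 17.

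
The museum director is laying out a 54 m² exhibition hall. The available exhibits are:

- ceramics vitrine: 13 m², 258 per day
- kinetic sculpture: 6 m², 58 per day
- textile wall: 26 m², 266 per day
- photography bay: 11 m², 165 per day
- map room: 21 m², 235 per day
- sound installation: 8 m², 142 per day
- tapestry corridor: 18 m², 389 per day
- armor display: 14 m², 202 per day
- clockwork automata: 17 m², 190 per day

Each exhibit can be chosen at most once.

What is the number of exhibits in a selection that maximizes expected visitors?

Optimal total is 991.
ceramics vitrine + sound installation + tapestry corridor + armor display hits 991 at 53 m².
Any selection reaching 991 contains exactly 4 exhibits.

4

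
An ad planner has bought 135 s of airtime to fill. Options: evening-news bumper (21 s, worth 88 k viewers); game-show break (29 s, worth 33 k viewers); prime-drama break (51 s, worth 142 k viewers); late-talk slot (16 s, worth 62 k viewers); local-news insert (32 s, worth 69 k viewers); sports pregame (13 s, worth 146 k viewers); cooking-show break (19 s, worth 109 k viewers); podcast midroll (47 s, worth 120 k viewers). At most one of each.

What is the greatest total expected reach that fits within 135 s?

547

By expected reach per s: sports pregame 11.23, cooking-show break 5.74, evening-news bumper 4.19, late-talk slot 3.88 lead.
Taking evening-news bumper + prime-drama break + late-talk slot + sports pregame + cooking-show break: 120 s used, 547 in expected reach.
Nothing else within 135 s beats 547.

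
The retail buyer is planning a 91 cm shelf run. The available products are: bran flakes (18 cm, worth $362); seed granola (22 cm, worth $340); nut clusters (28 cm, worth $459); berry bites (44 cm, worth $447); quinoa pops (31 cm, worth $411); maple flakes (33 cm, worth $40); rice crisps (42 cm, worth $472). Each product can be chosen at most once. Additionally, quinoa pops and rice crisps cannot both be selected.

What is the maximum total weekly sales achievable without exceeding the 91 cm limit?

Greedy by ratio would take bran flakes + seed granola + nut clusters: 68 cm used, total 1161.
The 22 cm tied up in seed granola is better spent on rice crisps — total rises to 1293 (88 cm).
No other feasible combination exceeds 1293.

1293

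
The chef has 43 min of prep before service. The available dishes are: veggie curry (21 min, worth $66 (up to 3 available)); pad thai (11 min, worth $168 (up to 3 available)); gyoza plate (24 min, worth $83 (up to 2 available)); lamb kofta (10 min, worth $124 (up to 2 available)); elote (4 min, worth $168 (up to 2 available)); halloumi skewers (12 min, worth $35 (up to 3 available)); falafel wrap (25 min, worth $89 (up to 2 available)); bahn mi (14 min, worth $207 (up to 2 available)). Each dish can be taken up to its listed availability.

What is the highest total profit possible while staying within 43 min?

840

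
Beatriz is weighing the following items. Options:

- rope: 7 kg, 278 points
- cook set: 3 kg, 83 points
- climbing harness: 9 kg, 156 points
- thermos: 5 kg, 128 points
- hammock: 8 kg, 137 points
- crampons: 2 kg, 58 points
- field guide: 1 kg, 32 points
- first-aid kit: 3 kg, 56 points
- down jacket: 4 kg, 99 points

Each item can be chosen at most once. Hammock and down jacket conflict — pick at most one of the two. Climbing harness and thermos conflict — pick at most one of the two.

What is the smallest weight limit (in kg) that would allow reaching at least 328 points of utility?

9

Need the lightest bundle worth ≥ 328.
Taking rope + crampons gives 336 (≥ 328) for 9 kg.
No combination under 9 kg hits 328.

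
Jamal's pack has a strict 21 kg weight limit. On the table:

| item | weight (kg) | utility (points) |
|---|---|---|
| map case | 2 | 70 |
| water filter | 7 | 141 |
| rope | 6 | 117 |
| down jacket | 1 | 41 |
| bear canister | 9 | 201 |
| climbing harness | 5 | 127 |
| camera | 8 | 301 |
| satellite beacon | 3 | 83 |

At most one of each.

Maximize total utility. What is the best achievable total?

636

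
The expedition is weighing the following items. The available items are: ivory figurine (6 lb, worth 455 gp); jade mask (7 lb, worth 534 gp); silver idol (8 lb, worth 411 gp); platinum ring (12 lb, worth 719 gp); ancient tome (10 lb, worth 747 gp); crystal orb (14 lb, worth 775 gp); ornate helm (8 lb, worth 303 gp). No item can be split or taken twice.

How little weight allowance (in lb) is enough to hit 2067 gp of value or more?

31

Look for the lowest-weight combination reaching 2067.
ivory figurine + jade mask + silver idol + ancient tome reaches 2147 using 31 lb.
No combination under 31 lb hits 2067.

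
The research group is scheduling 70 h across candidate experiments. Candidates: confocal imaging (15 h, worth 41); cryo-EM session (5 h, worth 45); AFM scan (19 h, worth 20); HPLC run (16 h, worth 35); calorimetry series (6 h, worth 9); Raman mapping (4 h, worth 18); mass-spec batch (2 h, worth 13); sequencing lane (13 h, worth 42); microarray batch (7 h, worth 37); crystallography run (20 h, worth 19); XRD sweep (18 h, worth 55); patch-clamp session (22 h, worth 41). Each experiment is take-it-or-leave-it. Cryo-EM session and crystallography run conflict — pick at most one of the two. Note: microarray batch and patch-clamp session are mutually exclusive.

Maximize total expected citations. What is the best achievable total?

260

Ranking by ratio (expected citations/h): cryo-EM session 9.00, mass-spec batch 6.50, microarray batch 5.29, Raman mapping 4.50.
Confocal imaging + cryo-EM session + calorimetry series + Raman mapping + mass-spec batch + sequencing lane + microarray batch + XRD sweep uses 70 of the 70 h and totals 260.
The closest alternative, confocal imaging + cryo-EM session + Raman mapping + mass-spec batch + sequencing lane + microarray batch + XRD sweep, reaches only 251.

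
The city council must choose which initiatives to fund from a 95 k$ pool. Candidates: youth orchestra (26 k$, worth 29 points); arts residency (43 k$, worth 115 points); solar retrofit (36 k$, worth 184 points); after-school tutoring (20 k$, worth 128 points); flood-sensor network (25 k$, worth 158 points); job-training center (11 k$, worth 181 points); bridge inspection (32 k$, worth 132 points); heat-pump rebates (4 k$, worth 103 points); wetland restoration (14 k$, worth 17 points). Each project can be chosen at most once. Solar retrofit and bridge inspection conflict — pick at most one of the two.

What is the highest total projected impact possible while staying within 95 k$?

702

Density check — heat-pump rebates 25.75, job-training center 16.45, after-school tutoring 6.40, flood-sensor network 6.32 are the best per k$.
After-school tutoring + flood-sensor network + job-training center + bridge inspection + heat-pump rebates uses 92 of the 95 k$ and totals 702.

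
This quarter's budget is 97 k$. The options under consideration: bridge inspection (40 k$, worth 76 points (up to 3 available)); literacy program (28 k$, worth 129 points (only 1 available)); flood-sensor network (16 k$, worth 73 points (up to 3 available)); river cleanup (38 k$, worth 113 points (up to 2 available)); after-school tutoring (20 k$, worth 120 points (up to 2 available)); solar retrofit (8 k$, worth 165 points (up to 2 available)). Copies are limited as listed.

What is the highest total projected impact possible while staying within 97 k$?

725

By projected impact per k$: solar retrofit 20.62, after-school tutoring 6.00, literacy program 4.61, flood-sensor network 4.56 lead.
The ratio heuristic lands on literacy program + 2×after-school tutoring + 2×solar retrofit (699) but leaves 13 k$ idle.
Dropping after-school tutoring frees 20 k$; slotting in 2×flood-sensor network (32 k$) lifts the total to 725 at 96 k$.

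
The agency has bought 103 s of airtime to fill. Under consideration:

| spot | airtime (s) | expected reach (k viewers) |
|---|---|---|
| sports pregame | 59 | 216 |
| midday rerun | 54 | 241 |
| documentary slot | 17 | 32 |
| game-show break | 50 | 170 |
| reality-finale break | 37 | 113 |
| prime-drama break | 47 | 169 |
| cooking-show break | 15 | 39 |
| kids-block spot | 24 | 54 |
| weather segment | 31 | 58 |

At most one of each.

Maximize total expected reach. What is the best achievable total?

Ranking by ratio (expected reach/s): midday rerun 4.46, sports pregame 3.66, prime-drama break 3.60, game-show break 3.40.
Taking midday rerun + prime-drama break: 101 s used, 410 in expected reach.

410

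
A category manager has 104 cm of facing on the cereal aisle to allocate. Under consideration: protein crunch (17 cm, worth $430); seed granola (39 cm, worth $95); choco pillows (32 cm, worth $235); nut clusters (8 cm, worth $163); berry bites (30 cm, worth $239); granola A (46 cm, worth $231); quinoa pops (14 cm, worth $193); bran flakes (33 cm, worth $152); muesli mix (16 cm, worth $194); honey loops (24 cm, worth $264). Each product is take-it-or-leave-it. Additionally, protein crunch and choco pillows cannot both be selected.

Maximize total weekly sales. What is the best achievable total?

Taking the top-ratio products first gives protein crunch + nut clusters + quinoa pops + muesli mix + honey loops for 1244 (79 cm).
Replace nut clusters with berry bites: the trade gains 76 net, giving 1320 at 101 cm.
The spare 3 cm is too small for any remaining product, and no feasible exchange beats 1320.

1320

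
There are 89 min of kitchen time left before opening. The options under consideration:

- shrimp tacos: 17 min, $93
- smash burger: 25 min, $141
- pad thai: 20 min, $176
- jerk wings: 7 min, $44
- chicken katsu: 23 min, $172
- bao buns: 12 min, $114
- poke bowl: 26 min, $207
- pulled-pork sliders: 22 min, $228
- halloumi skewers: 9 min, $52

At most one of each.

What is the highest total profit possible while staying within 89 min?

777

A density-first pass picks pad thai + jerk wings + bao buns + poke bowl + pulled-pork sliders — 769 at 87 min.
Dropping jerk wings frees 7 min; slotting in halloumi skewers (9 min) lifts the total to 777 at 89 min.
Runner-up pad thai + jerk wings + bao buns + poke bowl + pulled-pork sliders tops out at 769.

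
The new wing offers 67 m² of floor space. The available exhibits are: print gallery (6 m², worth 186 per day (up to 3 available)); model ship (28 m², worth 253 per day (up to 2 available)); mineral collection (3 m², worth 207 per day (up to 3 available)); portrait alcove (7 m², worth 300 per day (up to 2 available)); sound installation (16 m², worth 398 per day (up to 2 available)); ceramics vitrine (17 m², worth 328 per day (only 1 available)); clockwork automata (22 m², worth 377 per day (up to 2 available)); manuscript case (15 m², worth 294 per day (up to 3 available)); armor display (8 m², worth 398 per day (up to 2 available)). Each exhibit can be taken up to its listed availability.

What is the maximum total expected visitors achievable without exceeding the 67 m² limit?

The ratio heuristic lands on 3×print gallery + 3×mineral collection + 2×portrait alcove + 2×armor display (2575) but leaves 10 m² idle.
Replace print gallery with sound installation: the trade gains 212 net, giving 2787 at 67 m².

2787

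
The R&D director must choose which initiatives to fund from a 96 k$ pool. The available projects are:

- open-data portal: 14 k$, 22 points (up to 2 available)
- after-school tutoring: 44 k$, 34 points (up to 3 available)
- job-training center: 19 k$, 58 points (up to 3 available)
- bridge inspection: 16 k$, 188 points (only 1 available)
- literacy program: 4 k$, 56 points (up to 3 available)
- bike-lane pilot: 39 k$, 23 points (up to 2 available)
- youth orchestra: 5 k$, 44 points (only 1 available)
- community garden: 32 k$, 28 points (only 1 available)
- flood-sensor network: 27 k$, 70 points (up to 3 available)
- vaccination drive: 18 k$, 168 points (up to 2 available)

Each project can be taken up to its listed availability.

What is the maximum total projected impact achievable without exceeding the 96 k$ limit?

806

Filling by ratio: job-training center + bridge inspection + 3×literacy program + youth orchestra + 2×vaccination drive for 794, with 8 k$ left unused.
The 19 k$ tied up in job-training center is better spent on flood-sensor network — total rises to 806 (96 k$).
That's the maximum — no swap from here does better than 806.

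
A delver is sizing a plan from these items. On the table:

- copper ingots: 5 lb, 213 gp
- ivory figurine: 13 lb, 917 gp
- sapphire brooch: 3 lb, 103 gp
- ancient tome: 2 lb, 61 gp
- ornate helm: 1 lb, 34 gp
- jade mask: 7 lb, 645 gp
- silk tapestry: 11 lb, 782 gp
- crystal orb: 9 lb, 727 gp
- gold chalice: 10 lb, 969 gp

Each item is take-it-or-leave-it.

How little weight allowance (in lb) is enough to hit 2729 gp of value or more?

35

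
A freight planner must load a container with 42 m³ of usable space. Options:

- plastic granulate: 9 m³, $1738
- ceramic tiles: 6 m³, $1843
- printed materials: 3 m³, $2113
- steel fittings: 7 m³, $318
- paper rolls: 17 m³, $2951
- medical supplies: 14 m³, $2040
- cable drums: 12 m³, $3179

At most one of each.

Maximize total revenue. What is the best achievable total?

10086

Density check — printed materials 704.33, ceramic tiles 307.17, cable drums 264.92, plastic granulate 193.11 are the best per m³.
Filling by ratio: plastic granulate + ceramic tiles + printed materials + steel fittings + cable drums for 9191, with 5 m³ left unused.
The 16 m³ tied up in plastic granulate and steel fittings is better spent on paper rolls — total rises to 10086 (38 m³).
Next best is plastic granulate + printed materials + paper rolls + cable drums at 9981 (41 m³) — short by 105.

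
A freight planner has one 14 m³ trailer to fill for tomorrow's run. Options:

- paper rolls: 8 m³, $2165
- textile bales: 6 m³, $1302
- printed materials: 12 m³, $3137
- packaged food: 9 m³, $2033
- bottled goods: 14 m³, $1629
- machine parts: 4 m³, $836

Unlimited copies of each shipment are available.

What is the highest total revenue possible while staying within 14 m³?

3467

The ratio ordering already packs tightly: paper rolls + textile bales, 14 m³, 3467.
Nothing else within 14 m³ beats 3467.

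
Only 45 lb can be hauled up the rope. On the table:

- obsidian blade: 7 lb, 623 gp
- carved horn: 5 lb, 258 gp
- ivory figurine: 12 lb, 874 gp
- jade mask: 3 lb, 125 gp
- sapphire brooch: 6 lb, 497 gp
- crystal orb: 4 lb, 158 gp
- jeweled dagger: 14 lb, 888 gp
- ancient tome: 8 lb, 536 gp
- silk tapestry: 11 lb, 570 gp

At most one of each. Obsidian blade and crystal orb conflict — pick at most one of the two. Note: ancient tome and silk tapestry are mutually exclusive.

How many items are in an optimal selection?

Best achievable value is 3140.
One optimal bundle: obsidian blade + carved horn + ivory figurine + sapphire brooch + jeweled dagger (44 lb).
All optima have 5 items.

5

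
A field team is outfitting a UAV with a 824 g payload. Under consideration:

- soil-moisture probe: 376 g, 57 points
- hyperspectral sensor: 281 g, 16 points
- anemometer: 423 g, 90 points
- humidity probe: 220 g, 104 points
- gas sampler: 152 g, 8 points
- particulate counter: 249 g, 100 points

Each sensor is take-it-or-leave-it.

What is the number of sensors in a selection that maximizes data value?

3

The maximum data value within 824 g is 220.
hyperspectral sensor + humidity probe + particulate counter hits 220 at 750 g.
All optima have 3 sensors.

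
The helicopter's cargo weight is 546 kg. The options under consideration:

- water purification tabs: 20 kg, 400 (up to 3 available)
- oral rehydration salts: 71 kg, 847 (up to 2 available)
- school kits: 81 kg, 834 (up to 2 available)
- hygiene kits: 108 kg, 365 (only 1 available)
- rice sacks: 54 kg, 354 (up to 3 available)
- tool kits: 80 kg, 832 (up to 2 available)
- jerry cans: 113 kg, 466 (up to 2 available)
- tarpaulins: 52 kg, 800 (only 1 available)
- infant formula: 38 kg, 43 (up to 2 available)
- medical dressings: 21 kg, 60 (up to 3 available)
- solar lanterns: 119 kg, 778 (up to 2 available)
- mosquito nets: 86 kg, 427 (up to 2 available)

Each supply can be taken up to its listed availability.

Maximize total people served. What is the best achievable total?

6314

Greedy by ratio would take 3×water purification tabs + 2×oral rehydration salts + school kits + 2×tool kits + tarpaulins + 2×medical dressings: 537 kg used, total 6312.
Replace tool kits with school kits: the trade gains 2 net, giving 6314 at 538 kg.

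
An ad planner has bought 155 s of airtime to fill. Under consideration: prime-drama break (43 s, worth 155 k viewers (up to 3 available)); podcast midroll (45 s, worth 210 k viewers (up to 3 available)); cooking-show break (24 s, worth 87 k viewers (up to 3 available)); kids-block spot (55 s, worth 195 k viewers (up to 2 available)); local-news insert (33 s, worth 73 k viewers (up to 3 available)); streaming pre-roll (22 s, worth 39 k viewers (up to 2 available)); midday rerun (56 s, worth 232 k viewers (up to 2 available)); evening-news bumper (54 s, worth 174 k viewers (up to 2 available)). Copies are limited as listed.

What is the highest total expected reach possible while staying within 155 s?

652

Density check — podcast midroll 4.67, midday rerun 4.14, cooking-show break 3.62, prime-drama break 3.60 are the best per s.
Filling by ratio: 3×podcast midroll for 630, with 20 s left unused.
Replace podcast midroll with midday rerun: the trade gains 22 net, giving 652 at 146 s.
The spare 9 s is too small for any remaining spot, and no exchange beats 652.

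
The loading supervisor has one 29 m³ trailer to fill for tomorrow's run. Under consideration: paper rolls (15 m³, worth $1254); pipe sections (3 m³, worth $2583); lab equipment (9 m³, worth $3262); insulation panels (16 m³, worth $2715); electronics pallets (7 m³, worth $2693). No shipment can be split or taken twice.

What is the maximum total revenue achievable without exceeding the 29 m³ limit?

Filling by ratio: pipe sections + lab equipment + electronics pallets for 8538, with 10 m³ left unused.
Dropping electronics pallets frees 7 m³; slotting in insulation panels (16 m³) lifts the total to 8560 at 28 m³.
No other feasible combination exceeds 8560.

8560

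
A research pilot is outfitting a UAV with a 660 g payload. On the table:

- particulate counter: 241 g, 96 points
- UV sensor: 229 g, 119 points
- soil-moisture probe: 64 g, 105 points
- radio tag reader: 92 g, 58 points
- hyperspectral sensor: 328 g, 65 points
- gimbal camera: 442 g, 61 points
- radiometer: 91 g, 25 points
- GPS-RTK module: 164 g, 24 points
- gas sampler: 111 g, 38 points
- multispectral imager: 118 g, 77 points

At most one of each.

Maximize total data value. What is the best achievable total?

397

Ranking by ratio (data value/g): soil-moisture probe 1.64, multispectral imager 0.65, radio tag reader 0.63, UV sensor 0.52.
Particulate counter + UV sensor + soil-moisture probe + multispectral imager uses 652 of the 660 g and totals 397.
Nothing else within 660 g beats 397.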